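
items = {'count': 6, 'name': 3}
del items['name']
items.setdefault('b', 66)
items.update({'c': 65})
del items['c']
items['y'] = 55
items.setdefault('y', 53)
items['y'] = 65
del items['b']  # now {'count': 6, 'y': 65}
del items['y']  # {'count': 6}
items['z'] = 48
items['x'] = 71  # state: {'count': 6, 'z': 48, 'x': 71}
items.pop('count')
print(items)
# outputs {'z': 48, 'x': 71}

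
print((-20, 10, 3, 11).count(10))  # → 1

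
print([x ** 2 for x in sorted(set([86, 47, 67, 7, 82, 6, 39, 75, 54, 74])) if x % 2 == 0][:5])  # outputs [36, 2916, 5476, 6724, 7396]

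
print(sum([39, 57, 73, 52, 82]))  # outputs 303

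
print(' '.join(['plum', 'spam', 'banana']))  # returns plum spam banana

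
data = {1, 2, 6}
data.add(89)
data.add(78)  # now {1, 2, 6, 78, 89}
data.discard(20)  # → {1, 2, 6, 78, 89}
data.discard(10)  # {1, 2, 6, 78, 89}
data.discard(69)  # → {1, 2, 6, 78, 89}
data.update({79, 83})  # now {1, 2, 6, 78, 79, 83, 89}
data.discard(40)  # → {1, 2, 6, 78, 79, 83, 89}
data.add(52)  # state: {1, 2, 6, 52, 78, 79, 83, 89}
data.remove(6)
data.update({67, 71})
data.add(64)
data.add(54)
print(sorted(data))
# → [1, 2, 52, 54, 64, 67, 71, 78, 79, 83, 89]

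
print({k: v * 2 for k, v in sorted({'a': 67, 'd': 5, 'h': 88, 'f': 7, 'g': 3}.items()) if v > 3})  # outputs {'a': 134, 'd': 10, 'f': 14, 'h': 176}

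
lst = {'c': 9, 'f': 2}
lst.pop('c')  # 9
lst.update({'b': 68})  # {'f': 2, 'b': 68}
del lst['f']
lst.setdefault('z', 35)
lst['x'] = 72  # {'b': 68, 'z': 35, 'x': 72}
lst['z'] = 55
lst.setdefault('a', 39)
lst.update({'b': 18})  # {'b': 18, 'z': 55, 'x': 72, 'a': 39}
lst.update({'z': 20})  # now {'b': 18, 'z': 20, 'x': 72, 'a': 39}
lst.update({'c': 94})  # {'b': 18, 'z': 20, 'x': 72, 'a': 39, 'c': 94}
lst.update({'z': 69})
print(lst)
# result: {'b': 18, 'z': 69, 'x': 72, 'a': 39, 'c': 94}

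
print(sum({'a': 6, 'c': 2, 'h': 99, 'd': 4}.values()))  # 111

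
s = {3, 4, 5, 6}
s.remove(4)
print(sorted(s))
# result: [3, 5, 6]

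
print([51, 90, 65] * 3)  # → [51, 90, 65, 51, 90, 65, 51, 90, 65]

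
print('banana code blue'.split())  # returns ['banana', 'code', 'blue']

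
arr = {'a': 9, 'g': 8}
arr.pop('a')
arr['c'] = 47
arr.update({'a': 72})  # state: {'g': 8, 'c': 47, 'a': 72}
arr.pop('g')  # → 8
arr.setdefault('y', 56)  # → 56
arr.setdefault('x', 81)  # 81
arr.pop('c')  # 47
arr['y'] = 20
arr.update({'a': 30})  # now {'a': 30, 'y': 20, 'x': 81}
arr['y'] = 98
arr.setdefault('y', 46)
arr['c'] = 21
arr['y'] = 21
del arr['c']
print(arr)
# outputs {'a': 30, 'y': 21, 'x': 81}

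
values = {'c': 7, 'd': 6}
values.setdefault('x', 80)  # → 80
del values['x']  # {'c': 7, 'd': 6}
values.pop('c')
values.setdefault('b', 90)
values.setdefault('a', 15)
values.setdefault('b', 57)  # 90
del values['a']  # {'d': 6, 'b': 90}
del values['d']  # {'b': 90}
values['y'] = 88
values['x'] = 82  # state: {'b': 90, 'y': 88, 'x': 82}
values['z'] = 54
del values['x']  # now {'b': 90, 'y': 88, 'z': 54}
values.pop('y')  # 88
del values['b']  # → {'z': 54}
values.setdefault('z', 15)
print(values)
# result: {'z': 54}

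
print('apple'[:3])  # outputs app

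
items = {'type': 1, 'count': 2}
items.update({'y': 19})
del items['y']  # {'type': 1, 'count': 2}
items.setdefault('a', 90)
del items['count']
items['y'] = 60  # {'type': 1, 'a': 90, 'y': 60}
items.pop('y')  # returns 60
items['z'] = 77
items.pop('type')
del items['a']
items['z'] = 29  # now {'z': 29}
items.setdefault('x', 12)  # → 12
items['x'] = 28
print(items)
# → {'z': 29, 'x': 28}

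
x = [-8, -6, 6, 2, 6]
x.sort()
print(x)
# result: [-8, -6, 2, 6, 6]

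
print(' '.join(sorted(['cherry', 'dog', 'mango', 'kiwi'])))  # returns cherry dog kiwi mango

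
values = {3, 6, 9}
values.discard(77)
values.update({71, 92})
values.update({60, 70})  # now {3, 6, 9, 60, 70, 71, 92}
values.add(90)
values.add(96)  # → {3, 6, 9, 60, 70, 71, 90, 92, 96}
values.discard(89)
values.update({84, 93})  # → {3, 6, 9, 60, 70, 71, 84, 90, 92, 93, 96}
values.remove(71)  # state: {3, 6, 9, 60, 70, 84, 90, 92, 93, 96}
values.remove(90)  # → {3, 6, 9, 60, 70, 84, 92, 93, 96}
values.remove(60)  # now {3, 6, 9, 70, 84, 92, 93, 96}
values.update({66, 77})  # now {3, 6, 9, 66, 70, 77, 84, 92, 93, 96}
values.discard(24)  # {3, 6, 9, 66, 70, 77, 84, 92, 93, 96}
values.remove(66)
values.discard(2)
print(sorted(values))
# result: [3, 6, 9, 70, 77, 84, 92, 93, 96]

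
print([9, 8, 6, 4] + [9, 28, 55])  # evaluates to [9, 8, 6, 4, 9, 28, 55]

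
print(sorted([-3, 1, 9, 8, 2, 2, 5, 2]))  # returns [-3, 1, 2, 2, 2, 5, 8, 9]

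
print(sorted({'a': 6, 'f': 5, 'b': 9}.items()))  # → [('a', 6), ('b', 9), ('f', 5)]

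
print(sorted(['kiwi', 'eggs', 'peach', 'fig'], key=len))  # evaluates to ['fig', 'kiwi', 'eggs', 'peach']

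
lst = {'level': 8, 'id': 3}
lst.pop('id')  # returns 3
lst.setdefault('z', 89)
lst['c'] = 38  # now {'level': 8, 'z': 89, 'c': 38}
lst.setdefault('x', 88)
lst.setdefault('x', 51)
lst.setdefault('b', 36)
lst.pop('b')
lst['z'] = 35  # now {'level': 8, 'z': 35, 'c': 38, 'x': 88}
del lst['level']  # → {'z': 35, 'c': 38, 'x': 88}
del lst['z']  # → {'c': 38, 'x': 88}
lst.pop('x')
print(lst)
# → {'c': 38}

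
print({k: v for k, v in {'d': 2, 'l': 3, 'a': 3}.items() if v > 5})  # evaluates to {}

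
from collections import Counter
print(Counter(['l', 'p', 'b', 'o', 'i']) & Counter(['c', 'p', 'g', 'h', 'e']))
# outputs Counter({'p': 1})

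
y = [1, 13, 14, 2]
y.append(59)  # [1, 13, 14, 2, 59]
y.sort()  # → [1, 2, 13, 14, 59]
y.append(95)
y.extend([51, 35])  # [1, 2, 13, 14, 59, 95, 51, 35]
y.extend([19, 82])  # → [1, 2, 13, 14, 59, 95, 51, 35, 19, 82]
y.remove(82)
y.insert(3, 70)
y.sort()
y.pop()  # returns 95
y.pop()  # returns 70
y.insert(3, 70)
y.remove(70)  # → [1, 2, 13, 14, 19, 35, 51, 59]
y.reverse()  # [59, 51, 35, 19, 14, 13, 2, 1]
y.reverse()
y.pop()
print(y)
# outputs [1, 2, 13, 14, 19, 35, 51]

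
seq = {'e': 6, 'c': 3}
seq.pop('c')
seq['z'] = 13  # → {'e': 6, 'z': 13}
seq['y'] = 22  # {'e': 6, 'z': 13, 'y': 22}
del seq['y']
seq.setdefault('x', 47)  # 47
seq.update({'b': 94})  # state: {'e': 6, 'z': 13, 'x': 47, 'b': 94}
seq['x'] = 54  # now {'e': 6, 'z': 13, 'x': 54, 'b': 94}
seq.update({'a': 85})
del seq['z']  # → {'e': 6, 'x': 54, 'b': 94, 'a': 85}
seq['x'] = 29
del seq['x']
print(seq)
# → {'e': 6, 'b': 94, 'a': 85}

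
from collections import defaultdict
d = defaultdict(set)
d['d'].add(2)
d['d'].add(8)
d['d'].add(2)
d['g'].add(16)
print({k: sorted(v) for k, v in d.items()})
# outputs {'d': [2, 8], 'g': [16]}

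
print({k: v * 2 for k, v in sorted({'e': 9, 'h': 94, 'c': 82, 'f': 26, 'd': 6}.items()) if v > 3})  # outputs {'c': 164, 'd': 12, 'e': 18, 'f': 52, 'h': 188}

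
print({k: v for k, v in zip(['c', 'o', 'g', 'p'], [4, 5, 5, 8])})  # {'c': 4, 'o': 5, 'g': 5, 'p': 8}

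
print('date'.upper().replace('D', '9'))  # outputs 9ATE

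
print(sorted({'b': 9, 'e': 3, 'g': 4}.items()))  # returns [('b', 9), ('e', 3), ('g', 4)]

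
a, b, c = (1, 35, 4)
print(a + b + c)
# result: 40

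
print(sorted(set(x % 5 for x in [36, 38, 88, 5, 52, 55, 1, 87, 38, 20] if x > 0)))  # [0, 1, 2, 3]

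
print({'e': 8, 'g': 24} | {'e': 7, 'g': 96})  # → {'e': 7, 'g': 96}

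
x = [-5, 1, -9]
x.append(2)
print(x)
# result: [-5, 1, -9, 2]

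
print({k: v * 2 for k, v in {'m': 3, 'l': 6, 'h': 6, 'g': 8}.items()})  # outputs {'m': 6, 'l': 12, 'h': 12, 'g': 16}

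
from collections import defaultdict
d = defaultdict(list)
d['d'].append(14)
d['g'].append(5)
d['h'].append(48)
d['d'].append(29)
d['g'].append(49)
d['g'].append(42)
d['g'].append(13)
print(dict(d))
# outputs {'d': [14, 29], 'g': [5, 49, 42, 13], 'h': [48]}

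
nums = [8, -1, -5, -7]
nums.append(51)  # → [8, -1, -5, -7, 51]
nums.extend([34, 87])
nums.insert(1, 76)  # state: [8, 76, -1, -5, -7, 51, 34, 87]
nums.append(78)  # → [8, 76, -1, -5, -7, 51, 34, 87, 78]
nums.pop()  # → 78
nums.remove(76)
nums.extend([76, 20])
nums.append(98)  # [8, -1, -5, -7, 51, 34, 87, 76, 20, 98]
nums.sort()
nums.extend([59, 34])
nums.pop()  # 34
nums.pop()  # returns 59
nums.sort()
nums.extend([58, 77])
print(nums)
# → [-7, -5, -1, 8, 20, 34, 51, 76, 87, 98, 58, 77]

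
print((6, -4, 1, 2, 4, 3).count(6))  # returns 1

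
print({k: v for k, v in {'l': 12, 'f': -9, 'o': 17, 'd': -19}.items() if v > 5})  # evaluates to {'l': 12, 'o': 17}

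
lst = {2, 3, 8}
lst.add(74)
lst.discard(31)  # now {2, 3, 8, 74}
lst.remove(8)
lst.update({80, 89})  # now {2, 3, 74, 80, 89}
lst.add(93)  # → {2, 3, 74, 80, 89, 93}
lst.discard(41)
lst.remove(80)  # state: {2, 3, 74, 89, 93}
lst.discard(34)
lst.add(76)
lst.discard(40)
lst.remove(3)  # {2, 74, 76, 89, 93}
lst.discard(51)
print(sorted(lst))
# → [2, 74, 76, 89, 93]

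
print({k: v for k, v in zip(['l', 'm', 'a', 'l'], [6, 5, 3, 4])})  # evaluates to {'l': 4, 'm': 5, 'a': 3}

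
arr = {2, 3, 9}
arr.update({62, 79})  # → {2, 3, 9, 62, 79}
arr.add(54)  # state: {2, 3, 9, 54, 62, 79}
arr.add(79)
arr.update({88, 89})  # {2, 3, 9, 54, 62, 79, 88, 89}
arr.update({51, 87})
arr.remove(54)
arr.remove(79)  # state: {2, 3, 9, 51, 62, 87, 88, 89}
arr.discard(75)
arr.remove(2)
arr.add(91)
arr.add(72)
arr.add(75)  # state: {3, 9, 51, 62, 72, 75, 87, 88, 89, 91}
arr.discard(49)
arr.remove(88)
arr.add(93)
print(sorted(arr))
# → [3, 9, 51, 62, 72, 75, 87, 89, 91, 93]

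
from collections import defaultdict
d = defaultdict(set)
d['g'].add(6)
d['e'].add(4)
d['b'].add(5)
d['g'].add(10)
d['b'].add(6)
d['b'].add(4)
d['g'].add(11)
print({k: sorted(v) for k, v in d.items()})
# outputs {'g': [6, 10, 11], 'e': [4], 'b': [4, 5, 6]}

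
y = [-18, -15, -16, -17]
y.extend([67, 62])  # [-18, -15, -16, -17, 67, 62]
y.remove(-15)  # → [-18, -16, -17, 67, 62]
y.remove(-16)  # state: [-18, -17, 67, 62]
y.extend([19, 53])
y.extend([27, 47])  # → [-18, -17, 67, 62, 19, 53, 27, 47]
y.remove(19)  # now [-18, -17, 67, 62, 53, 27, 47]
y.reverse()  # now [47, 27, 53, 62, 67, -17, -18]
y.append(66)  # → [47, 27, 53, 62, 67, -17, -18, 66]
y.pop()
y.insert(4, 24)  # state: [47, 27, 53, 62, 24, 67, -17, -18]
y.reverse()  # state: [-18, -17, 67, 24, 62, 53, 27, 47]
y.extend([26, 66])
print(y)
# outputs [-18, -17, 67, 24, 62, 53, 27, 47, 26, 66]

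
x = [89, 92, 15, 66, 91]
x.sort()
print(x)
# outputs [15, 66, 89, 91, 92]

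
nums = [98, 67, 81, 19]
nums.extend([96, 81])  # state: [98, 67, 81, 19, 96, 81]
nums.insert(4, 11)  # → [98, 67, 81, 19, 11, 96, 81]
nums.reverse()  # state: [81, 96, 11, 19, 81, 67, 98]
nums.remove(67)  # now [81, 96, 11, 19, 81, 98]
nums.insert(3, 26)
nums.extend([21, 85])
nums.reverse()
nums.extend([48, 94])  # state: [85, 21, 98, 81, 19, 26, 11, 96, 81, 48, 94]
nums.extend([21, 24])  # [85, 21, 98, 81, 19, 26, 11, 96, 81, 48, 94, 21, 24]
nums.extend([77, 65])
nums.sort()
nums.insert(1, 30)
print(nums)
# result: [11, 30, 19, 21, 21, 24, 26, 48, 65, 77, 81, 81, 85, 94, 96, 98]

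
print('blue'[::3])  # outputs be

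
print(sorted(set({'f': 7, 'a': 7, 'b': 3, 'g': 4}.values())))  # [3, 4, 7]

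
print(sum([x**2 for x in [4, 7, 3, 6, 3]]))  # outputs 119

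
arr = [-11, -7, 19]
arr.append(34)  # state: [-11, -7, 19, 34]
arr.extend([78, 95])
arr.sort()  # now [-11, -7, 19, 34, 78, 95]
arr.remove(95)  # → [-11, -7, 19, 34, 78]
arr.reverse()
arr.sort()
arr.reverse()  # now [78, 34, 19, -7, -11]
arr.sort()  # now [-11, -7, 19, 34, 78]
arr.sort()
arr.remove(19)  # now [-11, -7, 34, 78]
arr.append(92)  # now [-11, -7, 34, 78, 92]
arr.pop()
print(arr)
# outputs [-11, -7, 34, 78]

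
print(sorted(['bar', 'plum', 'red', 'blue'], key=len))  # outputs ['bar', 'red', 'plum', 'blue']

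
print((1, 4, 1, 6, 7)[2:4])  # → (1, 6)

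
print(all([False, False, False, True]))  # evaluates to False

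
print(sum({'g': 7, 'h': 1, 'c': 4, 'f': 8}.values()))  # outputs 20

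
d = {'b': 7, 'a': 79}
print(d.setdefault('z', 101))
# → 101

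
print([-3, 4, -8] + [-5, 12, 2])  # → [-3, 4, -8, -5, 12, 2]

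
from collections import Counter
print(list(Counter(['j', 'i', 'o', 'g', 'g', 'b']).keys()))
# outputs ['j', 'i', 'o', 'g', 'b']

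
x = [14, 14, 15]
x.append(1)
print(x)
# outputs [14, 14, 15, 1]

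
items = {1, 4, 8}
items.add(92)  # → {1, 4, 8, 92}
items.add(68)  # {1, 4, 8, 68, 92}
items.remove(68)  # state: {1, 4, 8, 92}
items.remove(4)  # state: {1, 8, 92}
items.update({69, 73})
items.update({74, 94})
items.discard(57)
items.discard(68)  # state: {1, 8, 69, 73, 74, 92, 94}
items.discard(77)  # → {1, 8, 69, 73, 74, 92, 94}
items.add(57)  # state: {1, 8, 57, 69, 73, 74, 92, 94}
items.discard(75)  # {1, 8, 57, 69, 73, 74, 92, 94}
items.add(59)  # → {1, 8, 57, 59, 69, 73, 74, 92, 94}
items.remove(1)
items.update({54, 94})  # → {8, 54, 57, 59, 69, 73, 74, 92, 94}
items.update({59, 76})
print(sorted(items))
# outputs [8, 54, 57, 59, 69, 73, 74, 76, 92, 94]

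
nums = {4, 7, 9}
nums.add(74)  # {4, 7, 9, 74}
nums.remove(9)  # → {4, 7, 74}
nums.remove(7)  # {4, 74}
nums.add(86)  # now {4, 74, 86}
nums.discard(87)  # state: {4, 74, 86}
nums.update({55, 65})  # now {4, 55, 65, 74, 86}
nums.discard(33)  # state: {4, 55, 65, 74, 86}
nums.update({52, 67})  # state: {4, 52, 55, 65, 67, 74, 86}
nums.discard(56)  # {4, 52, 55, 65, 67, 74, 86}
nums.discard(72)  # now {4, 52, 55, 65, 67, 74, 86}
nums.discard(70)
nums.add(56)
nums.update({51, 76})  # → {4, 51, 52, 55, 56, 65, 67, 74, 76, 86}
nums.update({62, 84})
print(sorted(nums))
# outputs [4, 51, 52, 55, 56, 62, 65, 67, 74, 76, 84, 86]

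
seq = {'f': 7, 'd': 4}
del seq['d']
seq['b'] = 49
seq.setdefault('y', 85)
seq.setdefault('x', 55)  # 55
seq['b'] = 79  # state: {'f': 7, 'b': 79, 'y': 85, 'x': 55}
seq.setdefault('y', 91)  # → 85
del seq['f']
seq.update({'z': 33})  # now {'b': 79, 'y': 85, 'x': 55, 'z': 33}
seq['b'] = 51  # {'b': 51, 'y': 85, 'x': 55, 'z': 33}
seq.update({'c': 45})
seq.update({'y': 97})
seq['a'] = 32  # {'b': 51, 'y': 97, 'x': 55, 'z': 33, 'c': 45, 'a': 32}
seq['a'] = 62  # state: {'b': 51, 'y': 97, 'x': 55, 'z': 33, 'c': 45, 'a': 62}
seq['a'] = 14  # {'b': 51, 'y': 97, 'x': 55, 'z': 33, 'c': 45, 'a': 14}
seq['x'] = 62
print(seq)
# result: {'b': 51, 'y': 97, 'x': 62, 'z': 33, 'c': 45, 'a': 14}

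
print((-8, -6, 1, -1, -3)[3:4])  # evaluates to (-1,)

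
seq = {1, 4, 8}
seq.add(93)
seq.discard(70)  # {1, 4, 8, 93}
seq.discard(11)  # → {1, 4, 8, 93}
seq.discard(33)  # {1, 4, 8, 93}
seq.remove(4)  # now {1, 8, 93}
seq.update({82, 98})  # {1, 8, 82, 93, 98}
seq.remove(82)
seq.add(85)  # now {1, 8, 85, 93, 98}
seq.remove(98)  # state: {1, 8, 85, 93}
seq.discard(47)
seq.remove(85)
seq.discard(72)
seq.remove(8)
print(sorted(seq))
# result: [1, 93]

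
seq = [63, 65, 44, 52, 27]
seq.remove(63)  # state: [65, 44, 52, 27]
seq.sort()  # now [27, 44, 52, 65]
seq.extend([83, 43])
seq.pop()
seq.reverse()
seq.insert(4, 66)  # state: [83, 65, 52, 44, 66, 27]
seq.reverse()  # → [27, 66, 44, 52, 65, 83]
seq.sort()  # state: [27, 44, 52, 65, 66, 83]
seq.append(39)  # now [27, 44, 52, 65, 66, 83, 39]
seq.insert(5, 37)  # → [27, 44, 52, 65, 66, 37, 83, 39]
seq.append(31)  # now [27, 44, 52, 65, 66, 37, 83, 39, 31]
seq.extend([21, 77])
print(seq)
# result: [27, 44, 52, 65, 66, 37, 83, 39, 31, 21, 77]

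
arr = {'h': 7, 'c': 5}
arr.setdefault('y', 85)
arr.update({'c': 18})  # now {'h': 7, 'c': 18, 'y': 85}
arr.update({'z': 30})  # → {'h': 7, 'c': 18, 'y': 85, 'z': 30}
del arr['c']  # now {'h': 7, 'y': 85, 'z': 30}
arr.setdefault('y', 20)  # 85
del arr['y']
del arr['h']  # {'z': 30}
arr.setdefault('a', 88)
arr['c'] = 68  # {'z': 30, 'a': 88, 'c': 68}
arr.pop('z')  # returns 30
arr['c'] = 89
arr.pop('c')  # 89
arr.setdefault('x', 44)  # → 44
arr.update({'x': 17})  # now {'a': 88, 'x': 17}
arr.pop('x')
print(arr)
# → {'a': 88}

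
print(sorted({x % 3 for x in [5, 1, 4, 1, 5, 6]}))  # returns [0, 1, 2]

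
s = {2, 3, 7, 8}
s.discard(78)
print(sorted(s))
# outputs [2, 3, 7, 8]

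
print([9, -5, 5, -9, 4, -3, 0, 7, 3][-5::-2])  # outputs [4, 5, 9]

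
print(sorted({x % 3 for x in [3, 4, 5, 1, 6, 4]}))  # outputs [0, 1, 2]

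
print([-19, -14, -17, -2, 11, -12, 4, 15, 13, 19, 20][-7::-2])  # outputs [11, -17, -19]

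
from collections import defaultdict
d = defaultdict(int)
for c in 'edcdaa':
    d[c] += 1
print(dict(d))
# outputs {'e': 1, 'd': 2, 'c': 1, 'a': 2}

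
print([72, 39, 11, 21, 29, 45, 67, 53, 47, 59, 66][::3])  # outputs [72, 21, 67, 59]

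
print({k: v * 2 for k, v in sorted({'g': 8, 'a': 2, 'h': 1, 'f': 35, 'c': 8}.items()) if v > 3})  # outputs {'c': 16, 'f': 70, 'g': 16}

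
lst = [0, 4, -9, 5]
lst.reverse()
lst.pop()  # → 0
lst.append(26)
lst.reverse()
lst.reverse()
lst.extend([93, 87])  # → [5, -9, 4, 26, 93, 87]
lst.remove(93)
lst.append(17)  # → [5, -9, 4, 26, 87, 17]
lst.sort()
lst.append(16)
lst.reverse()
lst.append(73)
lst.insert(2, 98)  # [16, 87, 98, 26, 17, 5, 4, -9, 73]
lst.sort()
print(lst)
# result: [-9, 4, 5, 16, 17, 26, 73, 87, 98]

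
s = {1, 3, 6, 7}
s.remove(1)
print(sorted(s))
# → [3, 6, 7]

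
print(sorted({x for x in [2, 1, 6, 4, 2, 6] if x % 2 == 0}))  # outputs [2, 4, 6]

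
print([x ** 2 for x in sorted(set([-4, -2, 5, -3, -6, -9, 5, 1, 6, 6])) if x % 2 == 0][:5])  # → [36, 16, 4, 36]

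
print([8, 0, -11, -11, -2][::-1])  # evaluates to [-2, -11, -11, 0, 8]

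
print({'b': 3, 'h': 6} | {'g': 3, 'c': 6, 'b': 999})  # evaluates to {'b': 999, 'h': 6, 'g': 3, 'c': 6}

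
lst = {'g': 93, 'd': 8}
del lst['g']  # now {'d': 8}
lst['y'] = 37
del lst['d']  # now {'y': 37}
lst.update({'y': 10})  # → {'y': 10}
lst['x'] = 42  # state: {'y': 10, 'x': 42}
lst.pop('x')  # 42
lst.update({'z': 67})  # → {'y': 10, 'z': 67}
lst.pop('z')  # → 67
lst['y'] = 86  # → {'y': 86}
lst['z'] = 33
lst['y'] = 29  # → {'y': 29, 'z': 33}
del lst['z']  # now {'y': 29}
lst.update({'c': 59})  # {'y': 29, 'c': 59}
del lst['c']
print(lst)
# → {'y': 29}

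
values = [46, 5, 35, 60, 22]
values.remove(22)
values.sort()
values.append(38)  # [5, 35, 46, 60, 38]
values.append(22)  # [5, 35, 46, 60, 38, 22]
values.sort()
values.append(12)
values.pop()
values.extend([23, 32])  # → [5, 22, 35, 38, 46, 60, 23, 32]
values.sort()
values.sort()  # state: [5, 22, 23, 32, 35, 38, 46, 60]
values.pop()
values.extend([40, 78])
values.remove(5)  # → [22, 23, 32, 35, 38, 46, 40, 78]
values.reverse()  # [78, 40, 46, 38, 35, 32, 23, 22]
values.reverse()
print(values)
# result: [22, 23, 32, 35, 38, 46, 40, 78]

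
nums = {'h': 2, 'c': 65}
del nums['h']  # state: {'c': 65}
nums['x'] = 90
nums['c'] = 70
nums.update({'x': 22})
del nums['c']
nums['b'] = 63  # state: {'x': 22, 'b': 63}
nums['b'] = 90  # {'x': 22, 'b': 90}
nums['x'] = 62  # {'x': 62, 'b': 90}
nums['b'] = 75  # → {'x': 62, 'b': 75}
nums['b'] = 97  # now {'x': 62, 'b': 97}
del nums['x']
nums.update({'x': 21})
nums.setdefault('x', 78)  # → 21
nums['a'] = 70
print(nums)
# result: {'b': 97, 'x': 21, 'a': 70}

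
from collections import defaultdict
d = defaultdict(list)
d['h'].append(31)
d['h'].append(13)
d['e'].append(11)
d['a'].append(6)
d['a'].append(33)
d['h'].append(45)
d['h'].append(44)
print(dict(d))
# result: {'h': [31, 13, 45, 44], 'e': [11], 'a': [6, 33]}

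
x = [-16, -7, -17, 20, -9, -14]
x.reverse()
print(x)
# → [-14, -9, 20, -17, -7, -16]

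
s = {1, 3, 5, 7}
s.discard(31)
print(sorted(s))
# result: [1, 3, 5, 7]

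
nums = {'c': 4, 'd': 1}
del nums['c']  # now {'d': 1}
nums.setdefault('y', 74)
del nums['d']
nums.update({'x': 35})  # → {'y': 74, 'x': 35}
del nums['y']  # {'x': 35}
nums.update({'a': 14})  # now {'x': 35, 'a': 14}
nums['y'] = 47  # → {'x': 35, 'a': 14, 'y': 47}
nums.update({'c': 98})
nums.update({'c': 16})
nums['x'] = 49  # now {'x': 49, 'a': 14, 'y': 47, 'c': 16}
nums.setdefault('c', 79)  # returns 16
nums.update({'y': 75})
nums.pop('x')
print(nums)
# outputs {'a': 14, 'y': 75, 'c': 16}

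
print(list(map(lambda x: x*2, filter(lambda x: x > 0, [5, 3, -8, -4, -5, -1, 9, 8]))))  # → [10, 6, 18, 16]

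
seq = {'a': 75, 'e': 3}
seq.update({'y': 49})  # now {'a': 75, 'e': 3, 'y': 49}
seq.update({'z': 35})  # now {'a': 75, 'e': 3, 'y': 49, 'z': 35}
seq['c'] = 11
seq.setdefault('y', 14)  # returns 49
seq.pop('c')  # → 11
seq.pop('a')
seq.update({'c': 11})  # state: {'e': 3, 'y': 49, 'z': 35, 'c': 11}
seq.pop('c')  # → 11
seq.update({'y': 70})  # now {'e': 3, 'y': 70, 'z': 35}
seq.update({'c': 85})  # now {'e': 3, 'y': 70, 'z': 35, 'c': 85}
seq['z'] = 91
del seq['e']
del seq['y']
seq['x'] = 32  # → {'z': 91, 'c': 85, 'x': 32}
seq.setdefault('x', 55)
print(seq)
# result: {'z': 91, 'c': 85, 'x': 32}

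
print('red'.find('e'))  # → 1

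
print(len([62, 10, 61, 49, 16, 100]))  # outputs 6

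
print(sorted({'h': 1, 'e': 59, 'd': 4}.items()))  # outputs [('d', 4), ('e', 59), ('h', 1)]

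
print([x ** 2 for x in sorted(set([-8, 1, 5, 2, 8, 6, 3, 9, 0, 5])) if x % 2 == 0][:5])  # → [64, 0, 4, 36, 64]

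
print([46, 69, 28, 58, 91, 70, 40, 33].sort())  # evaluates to None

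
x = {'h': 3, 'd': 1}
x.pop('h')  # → 3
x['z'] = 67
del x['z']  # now {'d': 1}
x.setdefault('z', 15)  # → 15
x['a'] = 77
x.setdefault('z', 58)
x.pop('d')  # 1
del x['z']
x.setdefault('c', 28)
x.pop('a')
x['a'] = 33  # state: {'c': 28, 'a': 33}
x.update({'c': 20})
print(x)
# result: {'c': 20, 'a': 33}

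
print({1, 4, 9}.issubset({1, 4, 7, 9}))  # True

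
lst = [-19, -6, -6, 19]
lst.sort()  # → [-19, -6, -6, 19]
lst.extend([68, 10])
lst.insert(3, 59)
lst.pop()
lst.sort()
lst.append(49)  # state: [-19, -6, -6, 19, 59, 68, 49]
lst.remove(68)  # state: [-19, -6, -6, 19, 59, 49]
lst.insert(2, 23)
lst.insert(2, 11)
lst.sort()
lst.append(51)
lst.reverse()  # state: [51, 59, 49, 23, 19, 11, -6, -6, -19]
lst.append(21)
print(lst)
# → [51, 59, 49, 23, 19, 11, -6, -6, -19, 21]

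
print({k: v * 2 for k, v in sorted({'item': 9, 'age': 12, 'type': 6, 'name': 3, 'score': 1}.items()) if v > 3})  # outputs {'age': 24, 'item': 18, 'type': 12}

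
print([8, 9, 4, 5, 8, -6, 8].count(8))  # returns 3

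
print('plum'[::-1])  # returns mulp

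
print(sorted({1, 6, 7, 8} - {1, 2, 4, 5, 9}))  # [6, 7, 8]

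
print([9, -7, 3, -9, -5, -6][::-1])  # [-6, -5, -9, 3, -7, 9]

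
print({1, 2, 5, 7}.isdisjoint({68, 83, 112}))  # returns True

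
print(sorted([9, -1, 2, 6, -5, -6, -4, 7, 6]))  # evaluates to [-6, -5, -4, -1, 2, 6, 6, 7, 9]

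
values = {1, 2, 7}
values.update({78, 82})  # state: {1, 2, 7, 78, 82}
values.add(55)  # {1, 2, 7, 55, 78, 82}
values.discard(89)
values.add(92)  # {1, 2, 7, 55, 78, 82, 92}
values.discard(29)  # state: {1, 2, 7, 55, 78, 82, 92}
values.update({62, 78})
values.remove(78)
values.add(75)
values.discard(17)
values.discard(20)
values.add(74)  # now {1, 2, 7, 55, 62, 74, 75, 82, 92}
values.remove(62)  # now {1, 2, 7, 55, 74, 75, 82, 92}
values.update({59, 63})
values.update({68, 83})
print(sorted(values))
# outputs [1, 2, 7, 55, 59, 63, 68, 74, 75, 82, 83, 92]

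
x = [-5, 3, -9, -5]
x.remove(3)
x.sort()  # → [-9, -5, -5]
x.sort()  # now [-9, -5, -5]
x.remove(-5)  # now [-9, -5]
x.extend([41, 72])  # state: [-9, -5, 41, 72]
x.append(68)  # [-9, -5, 41, 72, 68]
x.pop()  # 68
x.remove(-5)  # [-9, 41, 72]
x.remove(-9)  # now [41, 72]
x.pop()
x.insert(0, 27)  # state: [27, 41]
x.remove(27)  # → [41]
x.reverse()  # [41]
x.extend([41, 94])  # [41, 41, 94]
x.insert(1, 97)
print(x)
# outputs [41, 97, 41, 94]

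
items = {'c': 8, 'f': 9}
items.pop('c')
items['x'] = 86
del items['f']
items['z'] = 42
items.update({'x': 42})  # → {'x': 42, 'z': 42}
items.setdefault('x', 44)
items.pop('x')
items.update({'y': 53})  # {'z': 42, 'y': 53}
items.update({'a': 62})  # {'z': 42, 'y': 53, 'a': 62}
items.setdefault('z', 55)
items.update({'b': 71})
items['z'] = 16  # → {'z': 16, 'y': 53, 'a': 62, 'b': 71}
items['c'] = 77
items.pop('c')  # 77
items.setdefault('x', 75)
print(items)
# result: {'z': 16, 'y': 53, 'a': 62, 'b': 71, 'x': 75}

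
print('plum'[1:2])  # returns l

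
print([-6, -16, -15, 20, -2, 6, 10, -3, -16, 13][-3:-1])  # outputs [-3, -16]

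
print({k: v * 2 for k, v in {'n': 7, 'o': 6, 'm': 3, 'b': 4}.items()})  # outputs {'n': 14, 'o': 12, 'm': 6, 'b': 8}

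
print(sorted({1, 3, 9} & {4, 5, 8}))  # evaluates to []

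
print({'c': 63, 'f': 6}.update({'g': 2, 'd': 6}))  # None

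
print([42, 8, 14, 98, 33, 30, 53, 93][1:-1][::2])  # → [8, 98, 30]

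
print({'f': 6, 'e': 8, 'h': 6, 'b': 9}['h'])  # 6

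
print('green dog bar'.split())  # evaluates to ['green', 'dog', 'bar']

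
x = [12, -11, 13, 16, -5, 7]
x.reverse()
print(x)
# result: [7, -5, 16, 13, -11, 12]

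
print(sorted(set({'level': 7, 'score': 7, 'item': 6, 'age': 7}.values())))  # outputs [6, 7]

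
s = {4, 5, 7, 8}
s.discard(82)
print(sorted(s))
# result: [4, 5, 7, 8]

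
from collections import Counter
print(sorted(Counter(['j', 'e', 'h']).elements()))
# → ['e', 'h', 'j']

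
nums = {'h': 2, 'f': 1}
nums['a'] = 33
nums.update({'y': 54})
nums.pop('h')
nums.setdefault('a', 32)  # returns 33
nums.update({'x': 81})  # {'f': 1, 'a': 33, 'y': 54, 'x': 81}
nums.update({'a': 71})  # {'f': 1, 'a': 71, 'y': 54, 'x': 81}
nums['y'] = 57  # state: {'f': 1, 'a': 71, 'y': 57, 'x': 81}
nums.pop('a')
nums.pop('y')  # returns 57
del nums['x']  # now {'f': 1}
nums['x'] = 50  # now {'f': 1, 'x': 50}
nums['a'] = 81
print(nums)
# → {'f': 1, 'x': 50, 'a': 81}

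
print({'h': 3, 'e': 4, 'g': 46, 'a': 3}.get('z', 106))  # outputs 106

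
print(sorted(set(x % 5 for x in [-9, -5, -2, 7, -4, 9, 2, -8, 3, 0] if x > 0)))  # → [2, 3, 4]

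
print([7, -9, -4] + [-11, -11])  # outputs [7, -9, -4, -11, -11]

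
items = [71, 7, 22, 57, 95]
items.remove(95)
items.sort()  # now [7, 22, 57, 71]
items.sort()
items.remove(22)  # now [7, 57, 71]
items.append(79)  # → [7, 57, 71, 79]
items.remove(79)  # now [7, 57, 71]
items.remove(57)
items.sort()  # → [7, 71]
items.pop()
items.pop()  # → 7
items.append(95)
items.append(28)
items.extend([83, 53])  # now [95, 28, 83, 53]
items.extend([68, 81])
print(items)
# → [95, 28, 83, 53, 68, 81]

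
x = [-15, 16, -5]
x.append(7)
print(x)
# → [-15, 16, -5, 7]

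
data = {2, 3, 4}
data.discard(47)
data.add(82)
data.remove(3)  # {2, 4, 82}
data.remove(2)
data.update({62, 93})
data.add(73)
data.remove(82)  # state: {4, 62, 73, 93}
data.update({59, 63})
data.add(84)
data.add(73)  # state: {4, 59, 62, 63, 73, 84, 93}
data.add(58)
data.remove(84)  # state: {4, 58, 59, 62, 63, 73, 93}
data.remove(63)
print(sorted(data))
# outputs [4, 58, 59, 62, 73, 93]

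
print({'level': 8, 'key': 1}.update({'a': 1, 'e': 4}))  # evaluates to None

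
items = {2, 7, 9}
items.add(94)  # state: {2, 7, 9, 94}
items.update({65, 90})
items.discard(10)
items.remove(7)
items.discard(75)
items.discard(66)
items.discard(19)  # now {2, 9, 65, 90, 94}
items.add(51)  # {2, 9, 51, 65, 90, 94}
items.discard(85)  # {2, 9, 51, 65, 90, 94}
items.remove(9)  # {2, 51, 65, 90, 94}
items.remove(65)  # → {2, 51, 90, 94}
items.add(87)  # {2, 51, 87, 90, 94}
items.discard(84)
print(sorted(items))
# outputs [2, 51, 87, 90, 94]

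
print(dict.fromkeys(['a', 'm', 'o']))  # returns {'a': None, 'm': None, 'o': None}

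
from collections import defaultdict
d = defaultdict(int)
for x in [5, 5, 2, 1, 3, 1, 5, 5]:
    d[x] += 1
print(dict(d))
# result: {5: 4, 2: 1, 1: 2, 3: 1}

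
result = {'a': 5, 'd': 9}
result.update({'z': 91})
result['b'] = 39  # {'a': 5, 'd': 9, 'z': 91, 'b': 39}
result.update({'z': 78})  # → {'a': 5, 'd': 9, 'z': 78, 'b': 39}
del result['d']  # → {'a': 5, 'z': 78, 'b': 39}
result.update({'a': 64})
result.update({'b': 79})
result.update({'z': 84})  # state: {'a': 64, 'z': 84, 'b': 79}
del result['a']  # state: {'z': 84, 'b': 79}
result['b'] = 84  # {'z': 84, 'b': 84}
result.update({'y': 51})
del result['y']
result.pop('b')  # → 84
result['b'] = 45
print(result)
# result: {'z': 84, 'b': 45}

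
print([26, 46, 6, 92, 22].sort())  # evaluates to None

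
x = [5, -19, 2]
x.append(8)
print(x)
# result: [5, -19, 2, 8]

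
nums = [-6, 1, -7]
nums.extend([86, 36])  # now [-6, 1, -7, 86, 36]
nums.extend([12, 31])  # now [-6, 1, -7, 86, 36, 12, 31]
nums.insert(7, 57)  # [-6, 1, -7, 86, 36, 12, 31, 57]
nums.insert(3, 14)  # [-6, 1, -7, 14, 86, 36, 12, 31, 57]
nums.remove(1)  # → [-6, -7, 14, 86, 36, 12, 31, 57]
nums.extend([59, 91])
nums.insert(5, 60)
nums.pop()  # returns 91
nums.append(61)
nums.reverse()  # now [61, 59, 57, 31, 12, 60, 36, 86, 14, -7, -6]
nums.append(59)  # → [61, 59, 57, 31, 12, 60, 36, 86, 14, -7, -6, 59]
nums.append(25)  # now [61, 59, 57, 31, 12, 60, 36, 86, 14, -7, -6, 59, 25]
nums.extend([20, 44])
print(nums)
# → [61, 59, 57, 31, 12, 60, 36, 86, 14, -7, -6, 59, 25, 20, 44]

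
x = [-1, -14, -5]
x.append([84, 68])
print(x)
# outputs [-1, -14, -5, [84, 68]]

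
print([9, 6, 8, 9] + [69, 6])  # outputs [9, 6, 8, 9, 69, 6]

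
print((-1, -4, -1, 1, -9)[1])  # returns -4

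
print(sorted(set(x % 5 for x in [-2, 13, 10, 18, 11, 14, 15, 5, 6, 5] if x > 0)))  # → [0, 1, 3, 4]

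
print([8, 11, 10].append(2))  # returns None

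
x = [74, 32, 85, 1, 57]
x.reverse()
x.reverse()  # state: [74, 32, 85, 1, 57]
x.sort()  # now [1, 32, 57, 74, 85]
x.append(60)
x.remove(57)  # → [1, 32, 74, 85, 60]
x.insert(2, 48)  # [1, 32, 48, 74, 85, 60]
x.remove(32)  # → [1, 48, 74, 85, 60]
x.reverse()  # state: [60, 85, 74, 48, 1]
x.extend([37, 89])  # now [60, 85, 74, 48, 1, 37, 89]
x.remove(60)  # [85, 74, 48, 1, 37, 89]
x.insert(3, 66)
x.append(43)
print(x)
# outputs [85, 74, 48, 66, 1, 37, 89, 43]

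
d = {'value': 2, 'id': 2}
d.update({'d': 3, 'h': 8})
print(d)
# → {'value': 2, 'id': 2, 'd': 3, 'h': 8}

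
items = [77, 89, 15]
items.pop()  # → 15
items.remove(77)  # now [89]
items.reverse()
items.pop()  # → 89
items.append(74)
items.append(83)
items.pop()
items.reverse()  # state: [74]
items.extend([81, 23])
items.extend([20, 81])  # [74, 81, 23, 20, 81]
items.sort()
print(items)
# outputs [20, 23, 74, 81, 81]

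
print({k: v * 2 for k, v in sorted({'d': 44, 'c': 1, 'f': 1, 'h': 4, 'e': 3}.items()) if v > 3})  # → {'d': 88, 'h': 8}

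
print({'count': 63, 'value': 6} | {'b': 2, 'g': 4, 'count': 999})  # {'count': 999, 'value': 6, 'b': 2, 'g': 4}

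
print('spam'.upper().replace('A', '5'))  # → SP5M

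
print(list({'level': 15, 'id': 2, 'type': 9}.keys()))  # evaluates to ['level', 'id', 'type']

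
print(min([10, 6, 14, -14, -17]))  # -17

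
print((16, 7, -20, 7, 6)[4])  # 6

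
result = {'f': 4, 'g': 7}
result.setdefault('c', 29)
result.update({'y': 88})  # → {'f': 4, 'g': 7, 'c': 29, 'y': 88}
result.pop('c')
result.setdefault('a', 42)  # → 42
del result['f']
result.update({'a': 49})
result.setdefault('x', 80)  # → 80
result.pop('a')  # 49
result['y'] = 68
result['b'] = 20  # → {'g': 7, 'y': 68, 'x': 80, 'b': 20}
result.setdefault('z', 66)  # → 66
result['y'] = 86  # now {'g': 7, 'y': 86, 'x': 80, 'b': 20, 'z': 66}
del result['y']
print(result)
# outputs {'g': 7, 'x': 80, 'b': 20, 'z': 66}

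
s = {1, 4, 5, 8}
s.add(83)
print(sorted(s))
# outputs [1, 4, 5, 8, 83]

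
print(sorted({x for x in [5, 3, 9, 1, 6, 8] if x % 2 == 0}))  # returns [6, 8]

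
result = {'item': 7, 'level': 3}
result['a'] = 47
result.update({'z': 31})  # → {'item': 7, 'level': 3, 'a': 47, 'z': 31}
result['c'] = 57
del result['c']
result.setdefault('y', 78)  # 78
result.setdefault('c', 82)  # 82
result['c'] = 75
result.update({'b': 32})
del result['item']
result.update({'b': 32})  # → {'level': 3, 'a': 47, 'z': 31, 'y': 78, 'c': 75, 'b': 32}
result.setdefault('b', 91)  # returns 32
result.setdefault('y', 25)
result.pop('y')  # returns 78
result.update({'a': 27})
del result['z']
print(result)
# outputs {'level': 3, 'a': 27, 'c': 75, 'b': 32}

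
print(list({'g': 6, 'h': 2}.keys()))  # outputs ['g', 'h']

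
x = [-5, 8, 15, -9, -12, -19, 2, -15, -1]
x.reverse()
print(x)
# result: [-1, -15, 2, -19, -12, -9, 15, 8, -5]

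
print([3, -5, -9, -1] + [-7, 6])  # [3, -5, -9, -1, -7, 6]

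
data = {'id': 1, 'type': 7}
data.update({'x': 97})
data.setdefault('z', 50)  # 50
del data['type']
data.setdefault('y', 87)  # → 87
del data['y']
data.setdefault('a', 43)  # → 43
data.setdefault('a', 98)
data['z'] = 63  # {'id': 1, 'x': 97, 'z': 63, 'a': 43}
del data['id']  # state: {'x': 97, 'z': 63, 'a': 43}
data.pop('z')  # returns 63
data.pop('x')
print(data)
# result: {'a': 43}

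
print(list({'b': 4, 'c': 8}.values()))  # [4, 8]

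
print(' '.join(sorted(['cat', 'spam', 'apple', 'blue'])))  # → apple blue cat spam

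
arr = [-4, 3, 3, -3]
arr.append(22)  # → [-4, 3, 3, -3, 22]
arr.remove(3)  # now [-4, 3, -3, 22]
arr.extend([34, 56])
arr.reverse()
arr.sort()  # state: [-4, -3, 3, 22, 34, 56]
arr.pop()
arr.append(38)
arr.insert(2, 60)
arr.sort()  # [-4, -3, 3, 22, 34, 38, 60]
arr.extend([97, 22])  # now [-4, -3, 3, 22, 34, 38, 60, 97, 22]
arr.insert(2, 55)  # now [-4, -3, 55, 3, 22, 34, 38, 60, 97, 22]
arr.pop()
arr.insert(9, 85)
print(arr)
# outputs [-4, -3, 55, 3, 22, 34, 38, 60, 97, 85]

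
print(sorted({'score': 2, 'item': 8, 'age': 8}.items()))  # [('age', 8), ('item', 8), ('score', 2)]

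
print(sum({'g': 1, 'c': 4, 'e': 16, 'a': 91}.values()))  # 112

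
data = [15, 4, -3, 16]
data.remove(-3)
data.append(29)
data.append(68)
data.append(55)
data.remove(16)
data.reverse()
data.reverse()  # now [15, 4, 29, 68, 55]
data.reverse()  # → [55, 68, 29, 4, 15]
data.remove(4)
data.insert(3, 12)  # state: [55, 68, 29, 12, 15]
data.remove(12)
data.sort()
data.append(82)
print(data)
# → [15, 29, 55, 68, 82]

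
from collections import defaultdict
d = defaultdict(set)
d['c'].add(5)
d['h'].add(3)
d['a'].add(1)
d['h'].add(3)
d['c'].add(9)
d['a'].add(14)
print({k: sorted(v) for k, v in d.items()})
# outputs {'c': [5, 9], 'h': [3], 'a': [1, 14]}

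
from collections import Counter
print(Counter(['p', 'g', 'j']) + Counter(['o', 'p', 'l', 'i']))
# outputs Counter({'p': 2, 'g': 1, 'j': 1, 'o': 1, 'l': 1, 'i': 1})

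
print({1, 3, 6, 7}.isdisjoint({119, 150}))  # True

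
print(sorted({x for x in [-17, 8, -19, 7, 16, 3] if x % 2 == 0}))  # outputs [8, 16]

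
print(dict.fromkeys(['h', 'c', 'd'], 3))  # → {'h': 3, 'c': 3, 'd': 3}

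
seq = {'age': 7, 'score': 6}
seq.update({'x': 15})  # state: {'age': 7, 'score': 6, 'x': 15}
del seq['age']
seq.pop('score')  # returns 6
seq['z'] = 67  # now {'x': 15, 'z': 67}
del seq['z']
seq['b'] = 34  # {'x': 15, 'b': 34}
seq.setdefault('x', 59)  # 15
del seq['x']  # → {'b': 34}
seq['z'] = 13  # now {'b': 34, 'z': 13}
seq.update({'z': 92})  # {'b': 34, 'z': 92}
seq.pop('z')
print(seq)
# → {'b': 34}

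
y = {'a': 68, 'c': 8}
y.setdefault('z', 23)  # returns 23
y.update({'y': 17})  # {'a': 68, 'c': 8, 'z': 23, 'y': 17}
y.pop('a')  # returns 68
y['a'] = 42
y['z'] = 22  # {'c': 8, 'z': 22, 'y': 17, 'a': 42}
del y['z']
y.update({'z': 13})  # {'c': 8, 'y': 17, 'a': 42, 'z': 13}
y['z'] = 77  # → {'c': 8, 'y': 17, 'a': 42, 'z': 77}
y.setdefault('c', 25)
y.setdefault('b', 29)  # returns 29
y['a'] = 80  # {'c': 8, 'y': 17, 'a': 80, 'z': 77, 'b': 29}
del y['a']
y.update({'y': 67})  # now {'c': 8, 'y': 67, 'z': 77, 'b': 29}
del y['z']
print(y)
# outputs {'c': 8, 'y': 67, 'b': 29}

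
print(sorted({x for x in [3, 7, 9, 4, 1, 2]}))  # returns [1, 2, 3, 4, 7, 9]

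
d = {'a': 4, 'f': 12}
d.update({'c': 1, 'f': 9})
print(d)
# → {'a': 4, 'f': 9, 'c': 1}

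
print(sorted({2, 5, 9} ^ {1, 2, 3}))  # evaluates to [1, 3, 5, 9]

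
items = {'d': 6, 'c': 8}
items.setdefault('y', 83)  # 83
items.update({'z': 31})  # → {'d': 6, 'c': 8, 'y': 83, 'z': 31}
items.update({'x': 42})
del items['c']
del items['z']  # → {'d': 6, 'y': 83, 'x': 42}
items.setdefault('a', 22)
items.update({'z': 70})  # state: {'d': 6, 'y': 83, 'x': 42, 'a': 22, 'z': 70}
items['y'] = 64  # {'d': 6, 'y': 64, 'x': 42, 'a': 22, 'z': 70}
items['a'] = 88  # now {'d': 6, 'y': 64, 'x': 42, 'a': 88, 'z': 70}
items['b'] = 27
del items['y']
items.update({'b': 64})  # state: {'d': 6, 'x': 42, 'a': 88, 'z': 70, 'b': 64}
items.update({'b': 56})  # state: {'d': 6, 'x': 42, 'a': 88, 'z': 70, 'b': 56}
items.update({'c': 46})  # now {'d': 6, 'x': 42, 'a': 88, 'z': 70, 'b': 56, 'c': 46}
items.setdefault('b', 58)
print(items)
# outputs {'d': 6, 'x': 42, 'a': 88, 'z': 70, 'b': 56, 'c': 46}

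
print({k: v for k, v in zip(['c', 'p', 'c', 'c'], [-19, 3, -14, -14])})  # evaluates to {'c': -14, 'p': 3}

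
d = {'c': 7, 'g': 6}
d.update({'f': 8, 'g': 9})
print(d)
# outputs {'c': 7, 'g': 9, 'f': 8}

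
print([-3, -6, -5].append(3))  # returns None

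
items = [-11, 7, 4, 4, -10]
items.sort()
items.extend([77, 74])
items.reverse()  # [74, 77, 7, 4, 4, -10, -11]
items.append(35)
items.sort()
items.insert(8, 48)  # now [-11, -10, 4, 4, 7, 35, 74, 77, 48]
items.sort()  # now [-11, -10, 4, 4, 7, 35, 48, 74, 77]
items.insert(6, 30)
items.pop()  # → 77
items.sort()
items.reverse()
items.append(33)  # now [74, 48, 35, 30, 7, 4, 4, -10, -11, 33]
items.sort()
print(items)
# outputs [-11, -10, 4, 4, 7, 30, 33, 35, 48, 74]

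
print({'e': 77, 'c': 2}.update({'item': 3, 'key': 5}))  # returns None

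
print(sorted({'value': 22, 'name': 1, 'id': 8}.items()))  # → [('id', 8), ('name', 1), ('value', 22)]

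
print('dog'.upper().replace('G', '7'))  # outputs DO7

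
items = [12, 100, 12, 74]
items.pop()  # 74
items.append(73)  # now [12, 100, 12, 73]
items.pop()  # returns 73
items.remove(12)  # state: [100, 12]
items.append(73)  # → [100, 12, 73]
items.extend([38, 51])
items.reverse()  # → [51, 38, 73, 12, 100]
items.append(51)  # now [51, 38, 73, 12, 100, 51]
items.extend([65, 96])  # [51, 38, 73, 12, 100, 51, 65, 96]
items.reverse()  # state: [96, 65, 51, 100, 12, 73, 38, 51]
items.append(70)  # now [96, 65, 51, 100, 12, 73, 38, 51, 70]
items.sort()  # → [12, 38, 51, 51, 65, 70, 73, 96, 100]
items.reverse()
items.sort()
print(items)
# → [12, 38, 51, 51, 65, 70, 73, 96, 100]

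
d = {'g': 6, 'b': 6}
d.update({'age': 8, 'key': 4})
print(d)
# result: {'g': 6, 'b': 6, 'age': 8, 'key': 4}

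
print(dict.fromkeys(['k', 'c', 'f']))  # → {'k': None, 'c': None, 'f': None}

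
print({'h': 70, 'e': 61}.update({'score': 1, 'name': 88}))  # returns None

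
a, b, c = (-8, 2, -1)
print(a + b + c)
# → -7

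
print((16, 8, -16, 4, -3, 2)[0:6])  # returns (16, 8, -16, 4, -3, 2)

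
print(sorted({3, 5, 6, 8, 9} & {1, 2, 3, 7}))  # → [3]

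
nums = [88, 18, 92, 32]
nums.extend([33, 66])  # [88, 18, 92, 32, 33, 66]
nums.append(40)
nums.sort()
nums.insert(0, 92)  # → [92, 18, 32, 33, 40, 66, 88, 92]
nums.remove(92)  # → [18, 32, 33, 40, 66, 88, 92]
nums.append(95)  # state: [18, 32, 33, 40, 66, 88, 92, 95]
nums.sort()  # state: [18, 32, 33, 40, 66, 88, 92, 95]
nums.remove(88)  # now [18, 32, 33, 40, 66, 92, 95]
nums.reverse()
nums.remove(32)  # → [95, 92, 66, 40, 33, 18]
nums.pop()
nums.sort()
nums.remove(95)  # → [33, 40, 66, 92]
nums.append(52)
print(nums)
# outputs [33, 40, 66, 92, 52]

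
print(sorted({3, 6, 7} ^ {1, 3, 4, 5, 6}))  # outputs [1, 4, 5, 7]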